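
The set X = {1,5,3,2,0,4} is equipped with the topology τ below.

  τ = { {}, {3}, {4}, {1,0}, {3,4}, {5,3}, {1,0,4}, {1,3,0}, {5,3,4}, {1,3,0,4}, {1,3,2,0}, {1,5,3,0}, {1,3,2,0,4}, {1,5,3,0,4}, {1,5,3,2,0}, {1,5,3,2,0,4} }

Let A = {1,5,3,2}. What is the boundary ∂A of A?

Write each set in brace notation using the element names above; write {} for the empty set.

open subsets of A: {}, {3}, {5,3}; so int(A) = {5,3}
closure: X∖int(X∖A) = X∖{4} = {1,5,3,2,0}
∂A = {1,5,3,2,0} minus {5,3} = {1,2,0}

{1,2,0}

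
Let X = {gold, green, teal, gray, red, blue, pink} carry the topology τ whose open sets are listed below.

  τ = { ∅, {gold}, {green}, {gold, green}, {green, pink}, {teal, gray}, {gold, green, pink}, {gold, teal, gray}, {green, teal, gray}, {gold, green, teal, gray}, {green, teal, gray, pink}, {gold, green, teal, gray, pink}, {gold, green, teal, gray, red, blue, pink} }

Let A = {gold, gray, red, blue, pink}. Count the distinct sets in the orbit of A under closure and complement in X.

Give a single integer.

12

complement {green, teal}; its interior {green}; cl(A) = X∖{green} = {gold, teal, gray, red, blue, pink}
With k = closure, c = complement:
  1. A     = {gold, gray, red, blue, pink}
  2. kA    = {gold, teal, gray, red, blue, pink}
  3. cA    = {green, teal}
  4. ckA   = {green}
  5. kcA   = {green, teal, gray, red, blue, pink}
  6. kckA  = {green, red, blue, pink}
  7. ckcA  = {gold}
  8. ckckA = {gold, teal, gray}
  9. kckcA = {gold, red, blue}
  10. kckckA = {gold, teal, gray, red, blue}
  11. ckckcA = {green, teal, gray, pink}
  12. ckckckA = {green, pink}
k, c of each give nothing new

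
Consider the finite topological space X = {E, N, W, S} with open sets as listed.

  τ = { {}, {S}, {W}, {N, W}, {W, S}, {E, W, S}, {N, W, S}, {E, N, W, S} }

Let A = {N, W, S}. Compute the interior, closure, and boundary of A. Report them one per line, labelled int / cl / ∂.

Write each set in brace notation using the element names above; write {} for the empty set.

int(A) = {N, W, S}
cl(A)  = {E, N, W, S}
∂A     = {E}

interior: largest open inside A is {N, W, S} (from {}, {S}, {W}, {N, W}, {W, S}, {N, W, S})
cl via duality: int({E}) = {}, so X∖{} = {E, N, W, S}
cl∖int = {E}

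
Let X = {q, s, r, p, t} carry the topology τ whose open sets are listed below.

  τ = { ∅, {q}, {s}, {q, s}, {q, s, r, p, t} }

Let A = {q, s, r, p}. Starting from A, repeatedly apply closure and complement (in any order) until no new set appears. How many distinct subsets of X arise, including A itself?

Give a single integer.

closure: X∖int(X∖A) = X∖∅ = {q, s, r, p, t}
Let k=closure and c=complement:
  1. A     = {q, s, r, p}
  2. kA    = {q, s, r, p, t}
  3. cA    = {t}
  4. ckA   = ∅
  5. kcA   = {r, p, t}
  6. ckcA  = {q, s}
— saturated at 6

6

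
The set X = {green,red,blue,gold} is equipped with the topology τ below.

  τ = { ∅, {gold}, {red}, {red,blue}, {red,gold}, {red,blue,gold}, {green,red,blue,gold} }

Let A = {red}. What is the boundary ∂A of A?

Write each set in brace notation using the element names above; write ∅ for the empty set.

U open, U⊆A: ∅, {red}. int(A) = ⋃ = {red}
X∖A={green,blue,gold}, int(X∖A)={gold}, hence cl(A)={green,red,blue}
∂A: remove int from cl → {green,blue}

{green,blue}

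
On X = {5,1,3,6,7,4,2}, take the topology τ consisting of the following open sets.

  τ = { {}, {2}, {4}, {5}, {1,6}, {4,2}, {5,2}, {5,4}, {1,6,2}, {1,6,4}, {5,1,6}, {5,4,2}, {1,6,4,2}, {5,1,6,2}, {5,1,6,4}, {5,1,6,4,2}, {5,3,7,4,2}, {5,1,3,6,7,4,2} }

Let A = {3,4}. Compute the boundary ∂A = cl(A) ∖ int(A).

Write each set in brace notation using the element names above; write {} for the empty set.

U open, U⊆A: {}, {4}. int(A) = ⋃ = {4}
X∖A={5,1,6,7,2}, int(X∖A)={5,1,6,2}, hence cl(A)={3,7,4}
∂A: remove int from cl → {3,7}

{3,7}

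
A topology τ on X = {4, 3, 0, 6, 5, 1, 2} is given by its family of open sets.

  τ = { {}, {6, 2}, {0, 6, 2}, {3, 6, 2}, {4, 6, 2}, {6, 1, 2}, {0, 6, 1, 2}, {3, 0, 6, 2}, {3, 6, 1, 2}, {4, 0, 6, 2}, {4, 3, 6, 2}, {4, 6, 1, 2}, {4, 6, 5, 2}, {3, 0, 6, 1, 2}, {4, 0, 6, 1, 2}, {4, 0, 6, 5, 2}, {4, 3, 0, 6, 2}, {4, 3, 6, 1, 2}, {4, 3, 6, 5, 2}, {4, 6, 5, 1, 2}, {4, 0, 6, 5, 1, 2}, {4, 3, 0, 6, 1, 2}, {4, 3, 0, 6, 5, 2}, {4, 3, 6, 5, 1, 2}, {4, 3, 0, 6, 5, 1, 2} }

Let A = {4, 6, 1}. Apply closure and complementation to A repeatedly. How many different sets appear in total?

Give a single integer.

X∖A={3, 0, 5, 2}, int(X∖A)={}, hence cl(A)={4, 3, 0, 6, 5, 1, 2}
Orbit (k=closure, c=complement):
  1. A     = {4, 6, 1}
  2. kA    = {4, 3, 0, 6, 5, 1, 2}
  3. cA    = {3, 0, 5, 2}
  4. ckA   = {}
(closed under both — stop)

4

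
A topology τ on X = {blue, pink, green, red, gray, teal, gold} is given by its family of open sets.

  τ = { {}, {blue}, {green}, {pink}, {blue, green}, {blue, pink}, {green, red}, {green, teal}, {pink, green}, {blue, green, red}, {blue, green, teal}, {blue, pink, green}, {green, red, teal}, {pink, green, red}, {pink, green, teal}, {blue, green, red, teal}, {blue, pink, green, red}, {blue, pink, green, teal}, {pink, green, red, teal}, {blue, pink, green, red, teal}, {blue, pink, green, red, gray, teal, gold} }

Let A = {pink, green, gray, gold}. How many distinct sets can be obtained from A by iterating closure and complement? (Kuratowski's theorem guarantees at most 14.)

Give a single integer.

8

cl via duality: int({blue, red, teal}) = {blue}, so X∖{blue} = {pink, green, red, gray, teal, gold}
Write k for closure, c for complement:
  1. A     = {pink, green, gray, gold}
  2. kA    = {pink, green, red, gray, teal, gold}
  3. cA    = {blue, red, teal}
  4. ckA   = {blue}
  5. kcA   = {blue, red, gray, teal, gold}
  6. kckA  = {blue, gray, gold}
  7. ckcA  = {pink, green}
  8. ckckA = {pink, green, red, teal}
applying k or c yields no new set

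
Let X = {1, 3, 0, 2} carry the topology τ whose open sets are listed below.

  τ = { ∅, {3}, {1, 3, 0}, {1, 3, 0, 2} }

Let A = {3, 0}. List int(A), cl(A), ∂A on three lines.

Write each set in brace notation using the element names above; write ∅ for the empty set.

int(A) = {3}
cl(A)  = {1, 3, 0, 2}
∂A     = {1, 0, 2}

U open, U⊆A: ∅, {3}. int(A) = ⋃ = {3}
X∖A={1, 2}, int(X∖A)=∅, hence cl(A)={1, 3, 0, 2}
∂A: remove int from cl → {1, 0, 2}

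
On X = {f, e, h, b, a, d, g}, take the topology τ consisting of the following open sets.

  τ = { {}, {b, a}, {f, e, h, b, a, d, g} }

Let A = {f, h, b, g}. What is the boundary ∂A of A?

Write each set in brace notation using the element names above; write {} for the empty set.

{f, e, h, b, a, d, g}

opens ⊆ A: {}; union → int = {}
complement {e, a, d}; its interior {}; cl(A) = X∖{} = {f, e, h, b, a, d, g}
boundary = {f, e, h, b, a, d, g} ∖ {} = {f, e, h, b, a, d, g}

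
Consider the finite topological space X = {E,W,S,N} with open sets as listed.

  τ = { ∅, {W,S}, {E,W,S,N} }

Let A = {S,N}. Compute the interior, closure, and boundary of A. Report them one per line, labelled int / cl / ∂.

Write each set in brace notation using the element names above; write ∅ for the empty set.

int(A) = ∅
cl(A)  = {E,W,S,N}
∂A     = {E,W,S,N}

interior: largest open inside A is ∅ (from ∅)
cl via duality: int({E,W}) = ∅, so X∖∅ = {E,W,S,N}
cl∖int = {E,W,S,N}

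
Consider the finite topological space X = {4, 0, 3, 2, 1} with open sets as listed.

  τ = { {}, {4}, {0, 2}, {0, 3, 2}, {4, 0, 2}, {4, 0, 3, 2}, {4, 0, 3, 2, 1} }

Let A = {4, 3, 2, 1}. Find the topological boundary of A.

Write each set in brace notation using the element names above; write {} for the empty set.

interior: largest open inside A is {4} (from {}, {4})
cl via duality: int({0}) = {}, so X∖{} = {4, 0, 3, 2, 1}
cl∖int = {0, 3, 2, 1}

{0, 3, 2, 1}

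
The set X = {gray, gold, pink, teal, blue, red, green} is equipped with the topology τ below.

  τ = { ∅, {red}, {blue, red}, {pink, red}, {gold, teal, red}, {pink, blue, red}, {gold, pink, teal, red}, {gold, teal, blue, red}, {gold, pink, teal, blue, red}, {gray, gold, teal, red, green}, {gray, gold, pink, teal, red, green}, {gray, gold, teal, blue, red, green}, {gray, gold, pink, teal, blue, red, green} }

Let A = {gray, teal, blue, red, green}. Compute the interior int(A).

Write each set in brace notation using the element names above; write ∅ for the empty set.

{blue, red}

U open, U⊆A: ∅, {red}, {blue, red}. int(A) = ⋃ = {blue, red}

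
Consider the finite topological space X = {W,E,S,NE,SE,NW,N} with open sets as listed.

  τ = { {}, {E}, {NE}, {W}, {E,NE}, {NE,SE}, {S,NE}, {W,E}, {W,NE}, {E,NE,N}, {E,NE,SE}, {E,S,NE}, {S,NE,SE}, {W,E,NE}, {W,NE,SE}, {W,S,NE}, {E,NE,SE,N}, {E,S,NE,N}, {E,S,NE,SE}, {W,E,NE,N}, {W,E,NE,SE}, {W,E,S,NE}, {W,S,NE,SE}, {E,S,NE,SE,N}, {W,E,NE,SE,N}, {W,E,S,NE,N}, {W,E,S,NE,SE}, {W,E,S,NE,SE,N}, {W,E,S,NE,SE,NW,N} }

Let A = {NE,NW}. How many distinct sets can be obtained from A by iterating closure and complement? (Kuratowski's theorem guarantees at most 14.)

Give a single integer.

X∖A={W,E,S,SE,N}, int(X∖A)={W,E}, hence cl(A)={S,NE,SE,NW,N}
Orbit (k=closure, c=complement):
  1. A     = {NE,NW}
  2. kA    = {S,NE,SE,NW,N}
  3. cA    = {W,E,S,SE,N}
  4. ckA   = {W,E}
  5. kcA   = {W,E,S,SE,NW,N}
  6. kckA  = {W,E,NW,N}
  7. ckcA  = {NE}
  8. ckckA = {S,NE,SE}
(closed under both — stop)

8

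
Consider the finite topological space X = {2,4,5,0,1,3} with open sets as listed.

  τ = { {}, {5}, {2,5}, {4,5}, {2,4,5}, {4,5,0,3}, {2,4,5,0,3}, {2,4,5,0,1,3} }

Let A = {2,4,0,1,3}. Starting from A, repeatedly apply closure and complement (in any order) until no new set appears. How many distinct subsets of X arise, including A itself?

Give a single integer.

cl via duality: int({5}) = {5}, so X∖{5} = {2,4,0,1,3}
Write k for closure, c for complement:
  1. A     = {2,4,0,1,3}
  2. cA    = {5}
  3. kcA   = {2,4,5,0,1,3}
  4. ckcA  = {}
applying k or c yields no new set

4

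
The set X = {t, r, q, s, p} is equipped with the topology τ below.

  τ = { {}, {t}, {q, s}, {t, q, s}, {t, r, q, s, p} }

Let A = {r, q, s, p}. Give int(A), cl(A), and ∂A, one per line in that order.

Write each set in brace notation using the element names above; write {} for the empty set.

opens ⊆ A: {}, {q, s}; union → int = {q, s}
complement {t}; its interior {t}; cl(A) = X∖{t} = {r, q, s, p}
boundary = {r, q, s, p} ∖ {q, s} = {r, p}

int(A) = {q, s}
cl(A)  = {r, q, s, p}
∂A     = {r, p}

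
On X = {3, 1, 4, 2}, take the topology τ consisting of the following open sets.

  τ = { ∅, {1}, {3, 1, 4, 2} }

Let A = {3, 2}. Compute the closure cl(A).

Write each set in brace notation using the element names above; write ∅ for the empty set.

{3, 4, 2}

cl via duality: int({1, 4}) = {1}, so X∖{1} = {3, 4, 2}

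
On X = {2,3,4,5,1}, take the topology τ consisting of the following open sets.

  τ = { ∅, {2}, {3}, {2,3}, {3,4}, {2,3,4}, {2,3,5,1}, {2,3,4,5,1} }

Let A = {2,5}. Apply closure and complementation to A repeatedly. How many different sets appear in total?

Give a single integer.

6

cl via duality: int({3,4,1}) = {3,4}, so X∖{3,4} = {2,5,1}
Write k for closure, c for complement:
  1. A     = {2,5}
  2. kA    = {2,5,1}
  3. cA    = {3,4,1}
  4. ckA   = {3,4}
  5. kcA   = {3,4,5,1}
  6. ckcA  = {2}
applying k or c yields no new set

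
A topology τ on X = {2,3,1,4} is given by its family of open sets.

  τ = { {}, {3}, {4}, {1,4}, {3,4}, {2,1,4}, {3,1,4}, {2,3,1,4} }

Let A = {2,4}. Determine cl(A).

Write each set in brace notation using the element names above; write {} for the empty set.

{2,1,4}

complement {3,1}; its interior {3}; cl(A) = X∖{3} = {2,1,4}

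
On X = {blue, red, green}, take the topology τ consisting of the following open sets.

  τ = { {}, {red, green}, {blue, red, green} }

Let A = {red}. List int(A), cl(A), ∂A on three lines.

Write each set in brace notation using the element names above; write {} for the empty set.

U open, U⊆A: {}. int(A) = ⋃ = {}
X∖A={blue, green}, int(X∖A)={}, hence cl(A)={blue, red, green}
∂A: remove int from cl → {blue, red, green}

int(A) = {}
cl(A)  = {blue, red, green}
∂A     = {blue, red, green}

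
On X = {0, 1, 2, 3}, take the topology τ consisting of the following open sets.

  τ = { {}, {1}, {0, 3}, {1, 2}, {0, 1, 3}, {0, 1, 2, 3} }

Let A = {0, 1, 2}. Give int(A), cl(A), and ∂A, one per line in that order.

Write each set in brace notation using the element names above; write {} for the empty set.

U open, U⊆A: {}, {1}, {1, 2}. int(A) = ⋃ = {1, 2}
X∖A={3}, int(X∖A)={}, hence cl(A)={0, 1, 2, 3}
∂A: remove int from cl → {0, 3}

int(A) = {1, 2}
cl(A)  = {0, 1, 2, 3}
∂A     = {0, 3}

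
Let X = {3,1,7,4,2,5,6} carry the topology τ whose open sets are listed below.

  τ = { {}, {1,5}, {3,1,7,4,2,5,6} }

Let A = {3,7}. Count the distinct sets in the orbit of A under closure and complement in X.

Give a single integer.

closure: X∖int(X∖A) = X∖{1,5} = {3,7,4,2,6}
Let k=closure and c=complement:
  1. A     = {3,7}
  2. kA    = {3,7,4,2,6}
  3. cA    = {1,4,2,5,6}
  4. ckA   = {1,5}
  5. kcA   = {3,1,7,4,2,5,6}
  6. ckcA  = {}
— saturated at 6

6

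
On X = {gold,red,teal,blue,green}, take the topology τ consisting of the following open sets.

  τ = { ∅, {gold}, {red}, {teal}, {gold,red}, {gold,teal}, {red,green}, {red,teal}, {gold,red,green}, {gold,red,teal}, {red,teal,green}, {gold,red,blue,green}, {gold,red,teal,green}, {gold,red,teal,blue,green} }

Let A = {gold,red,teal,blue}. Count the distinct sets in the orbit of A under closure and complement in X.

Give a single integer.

X∖A={green}, int(X∖A)=∅, hence cl(A)={gold,red,teal,blue,green}
Orbit (k=closure, c=complement):
  1. A     = {gold,red,teal,blue}
  2. kA    = {gold,red,teal,blue,green}
  3. cA    = {green}
  4. ckA   = ∅
  5. kcA   = {blue,green}
  6. ckcA  = {gold,red,teal}
(closed under both — stop)

6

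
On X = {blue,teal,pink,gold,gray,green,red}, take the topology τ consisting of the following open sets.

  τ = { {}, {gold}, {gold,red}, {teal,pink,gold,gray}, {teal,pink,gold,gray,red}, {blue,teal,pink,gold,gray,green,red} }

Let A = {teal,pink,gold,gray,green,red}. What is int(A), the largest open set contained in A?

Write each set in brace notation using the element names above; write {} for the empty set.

{teal,pink,gold,gray,red}

opens ⊆ A: {}, {gold}, {gold,red}, {teal,pink,gold,gray}, {teal,pink,gold,gray,red}; union → int = {teal,pink,gold,gray,red}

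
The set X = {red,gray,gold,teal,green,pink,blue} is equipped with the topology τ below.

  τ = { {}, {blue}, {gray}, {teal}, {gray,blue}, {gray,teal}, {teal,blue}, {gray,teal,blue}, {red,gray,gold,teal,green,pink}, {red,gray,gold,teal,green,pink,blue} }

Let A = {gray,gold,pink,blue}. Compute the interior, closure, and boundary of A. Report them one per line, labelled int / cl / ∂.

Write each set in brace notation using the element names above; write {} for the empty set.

U open, U⊆A: {}, {gray}, {blue}, {gray,blue}. int(A) = ⋃ = {gray,blue}
X∖A={red,teal,green}, int(X∖A)={teal}, hence cl(A)={red,gray,gold,green,pink,blue}
∂A: remove int from cl → {red,gold,green,pink}

int(A) = {gray,blue}
cl(A)  = {red,gray,gold,green,pink,blue}
∂A     = {red,gold,green,pink}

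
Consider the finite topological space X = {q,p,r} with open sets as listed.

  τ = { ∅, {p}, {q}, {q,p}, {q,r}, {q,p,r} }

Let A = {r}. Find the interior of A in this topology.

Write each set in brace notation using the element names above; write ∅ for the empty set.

interior: largest open inside A is ∅ (from ∅)

∅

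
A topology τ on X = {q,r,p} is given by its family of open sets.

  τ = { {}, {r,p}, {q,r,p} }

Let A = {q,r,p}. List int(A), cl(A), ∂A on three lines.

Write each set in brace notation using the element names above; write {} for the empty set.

int(A) = {q,r,p}
cl(A)  = {q,r,p}
∂A     = {}

U open, U⊆A: {}, {r,p}, {q,r,p}. int(A) = ⋃ = {q,r,p}
X∖A={}, int(X∖A)={}, hence cl(A)={q,r,p}
∂A: remove int from cl → {}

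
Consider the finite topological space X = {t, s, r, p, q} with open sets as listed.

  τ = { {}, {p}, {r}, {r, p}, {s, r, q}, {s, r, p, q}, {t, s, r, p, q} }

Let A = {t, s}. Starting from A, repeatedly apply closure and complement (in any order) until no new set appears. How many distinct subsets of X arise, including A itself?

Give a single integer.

6

X∖A={r, p, q}, int(X∖A)={r, p}, hence cl(A)={t, s, q}
Orbit (k=closure, c=complement):
  1. A     = {t, s}
  2. kA    = {t, s, q}
  3. cA    = {r, p, q}
  4. ckA   = {r, p}
  5. kcA   = {t, s, r, p, q}
  6. ckcA  = {}
(closed under both — stop)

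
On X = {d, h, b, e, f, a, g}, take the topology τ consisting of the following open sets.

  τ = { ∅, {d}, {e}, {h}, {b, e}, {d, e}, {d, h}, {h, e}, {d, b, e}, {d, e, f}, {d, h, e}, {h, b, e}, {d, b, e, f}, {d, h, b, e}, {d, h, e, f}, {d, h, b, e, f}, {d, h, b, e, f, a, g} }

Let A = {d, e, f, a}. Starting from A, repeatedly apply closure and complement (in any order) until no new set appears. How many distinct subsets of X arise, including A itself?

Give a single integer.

cl via duality: int({h, b, g}) = {h}, so X∖{h} = {d, b, e, f, a, g}
Write k for closure, c for complement:
  1. A     = {d, e, f, a}
  2. kA    = {d, b, e, f, a, g}
  3. cA    = {h, b, g}
  4. ckA   = {h}
  5. kcA   = {h, b, a, g}
  6. kckA  = {h, a, g}
  7. ckcA  = {d, e, f}
  8. ckckA = {d, b, e, f}
applying k or c yields no new set

8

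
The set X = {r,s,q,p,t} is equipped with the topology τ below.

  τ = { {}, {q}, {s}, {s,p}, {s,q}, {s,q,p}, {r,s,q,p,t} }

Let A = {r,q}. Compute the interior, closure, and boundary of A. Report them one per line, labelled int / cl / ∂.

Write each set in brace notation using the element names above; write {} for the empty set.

int(A) = {q}
cl(A)  = {r,q,t}
∂A     = {r,t}

open subsets of A: {}, {q}; so int(A) = {q}
closure: X∖int(X∖A) = X∖{s,p} = {r,q,t}
∂A = {r,q,t} minus {q} = {r,t}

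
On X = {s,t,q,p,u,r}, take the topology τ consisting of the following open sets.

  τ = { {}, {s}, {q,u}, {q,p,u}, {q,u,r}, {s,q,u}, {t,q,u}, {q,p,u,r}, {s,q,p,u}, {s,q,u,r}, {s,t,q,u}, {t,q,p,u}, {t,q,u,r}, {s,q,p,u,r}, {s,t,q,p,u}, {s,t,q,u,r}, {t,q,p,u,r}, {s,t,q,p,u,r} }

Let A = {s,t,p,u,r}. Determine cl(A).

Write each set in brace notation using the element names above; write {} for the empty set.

{s,t,q,p,u,r}

closure: X∖int(X∖A) = X∖{} = {s,t,q,p,u,r}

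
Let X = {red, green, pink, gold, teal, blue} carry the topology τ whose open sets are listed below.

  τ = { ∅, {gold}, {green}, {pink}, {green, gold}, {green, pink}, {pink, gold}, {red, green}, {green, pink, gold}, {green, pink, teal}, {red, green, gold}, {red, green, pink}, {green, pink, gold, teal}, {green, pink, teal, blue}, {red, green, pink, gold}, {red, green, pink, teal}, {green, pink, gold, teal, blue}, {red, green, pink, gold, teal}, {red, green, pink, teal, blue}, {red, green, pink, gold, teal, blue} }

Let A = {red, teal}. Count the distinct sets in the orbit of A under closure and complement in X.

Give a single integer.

6

complement {green, pink, gold, blue}; its interior {green, pink, gold}; cl(A) = X∖{green, pink, gold} = {red, teal, blue}
With k = closure, c = complement:
  1. A     = {red, teal}
  2. kA    = {red, teal, blue}
  3. cA    = {green, pink, gold, blue}
  4. ckA   = {green, pink, gold}
  5. kcA   = {red, green, pink, gold, teal, blue}
  6. ckcA  = ∅
k, c of each give nothing new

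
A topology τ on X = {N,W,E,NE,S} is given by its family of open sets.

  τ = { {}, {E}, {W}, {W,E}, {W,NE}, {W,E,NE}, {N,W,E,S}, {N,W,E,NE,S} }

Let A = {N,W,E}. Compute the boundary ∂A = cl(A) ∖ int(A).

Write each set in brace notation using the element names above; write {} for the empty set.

open subsets of A: {}, {E}, {W}, {W,E}; so int(A) = {W,E}
closure: X∖int(X∖A) = X∖{} = {N,W,E,NE,S}
∂A = {N,W,E,NE,S} minus {W,E} = {N,NE,S}

{N,NE,S}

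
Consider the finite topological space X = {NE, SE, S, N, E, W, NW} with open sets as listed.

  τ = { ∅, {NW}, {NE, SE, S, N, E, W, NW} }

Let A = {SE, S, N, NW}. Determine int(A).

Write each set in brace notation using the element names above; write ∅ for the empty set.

{NW}

interior: largest open inside A is {NW} (from ∅, {NW})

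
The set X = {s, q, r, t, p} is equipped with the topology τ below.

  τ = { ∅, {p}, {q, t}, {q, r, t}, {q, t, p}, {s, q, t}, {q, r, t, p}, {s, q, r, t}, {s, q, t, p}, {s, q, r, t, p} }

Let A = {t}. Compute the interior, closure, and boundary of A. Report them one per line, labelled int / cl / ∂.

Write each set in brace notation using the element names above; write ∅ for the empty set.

U open, U⊆A: ∅. int(A) = ⋃ = ∅
X∖A={s, q, r, p}, int(X∖A)={p}, hence cl(A)={s, q, r, t}
∂A: remove int from cl → {s, q, r, t}

int(A) = ∅
cl(A)  = {s, q, r, t}
∂A     = {s, q, r, t}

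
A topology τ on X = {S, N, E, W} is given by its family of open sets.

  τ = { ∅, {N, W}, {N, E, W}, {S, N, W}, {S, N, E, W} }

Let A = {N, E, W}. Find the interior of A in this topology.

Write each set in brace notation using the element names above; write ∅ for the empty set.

{N, E, W}

opens ⊆ A: ∅, {N, W}, {N, E, W}; union → int = {N, E, W}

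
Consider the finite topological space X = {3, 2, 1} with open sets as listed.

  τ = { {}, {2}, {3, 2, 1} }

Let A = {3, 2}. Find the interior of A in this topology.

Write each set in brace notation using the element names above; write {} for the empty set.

{2}

U open, U⊆A: {}, {2}. int(A) = ⋃ = {2}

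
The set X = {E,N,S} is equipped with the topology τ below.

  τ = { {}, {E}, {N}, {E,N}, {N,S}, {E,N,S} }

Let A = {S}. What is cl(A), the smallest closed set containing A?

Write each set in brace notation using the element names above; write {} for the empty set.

closure: X∖int(X∖A) = X∖{E,N} = {S}

{S}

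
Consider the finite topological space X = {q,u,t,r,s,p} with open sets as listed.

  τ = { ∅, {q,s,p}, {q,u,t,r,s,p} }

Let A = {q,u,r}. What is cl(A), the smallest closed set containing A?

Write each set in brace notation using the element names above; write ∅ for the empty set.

{q,u,t,r,s,p}

cl via duality: int({t,s,p}) = ∅, so X∖∅ = {q,u,t,r,s,p}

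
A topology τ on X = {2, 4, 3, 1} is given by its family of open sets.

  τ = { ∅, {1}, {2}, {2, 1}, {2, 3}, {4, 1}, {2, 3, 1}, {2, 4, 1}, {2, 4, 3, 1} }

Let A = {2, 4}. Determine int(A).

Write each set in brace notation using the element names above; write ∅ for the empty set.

U open, U⊆A: ∅, {2}. int(A) = ⋃ = {2}

{2}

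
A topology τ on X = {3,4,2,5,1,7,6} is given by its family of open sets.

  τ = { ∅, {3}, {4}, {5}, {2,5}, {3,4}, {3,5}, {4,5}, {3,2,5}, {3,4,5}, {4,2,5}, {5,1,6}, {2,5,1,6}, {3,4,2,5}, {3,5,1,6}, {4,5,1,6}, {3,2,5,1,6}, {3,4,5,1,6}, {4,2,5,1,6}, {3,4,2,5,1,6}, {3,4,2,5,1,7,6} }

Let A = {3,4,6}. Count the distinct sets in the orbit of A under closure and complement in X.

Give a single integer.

complement {2,5,1,7}; its interior {2,5}; cl(A) = X∖{2,5} = {3,4,1,7,6}
With k = closure, c = complement:
  1. A     = {3,4,6}
  2. kA    = {3,4,1,7,6}
  3. cA    = {2,5,1,7}
  4. ckA   = {2,5}
  5. kcA   = {2,5,1,7,6}
  6. ckcA  = {3,4}
  7. kckcA = {3,4,7}
  8. ckckcA = {2,5,1,6}
k, c of each give nothing new

8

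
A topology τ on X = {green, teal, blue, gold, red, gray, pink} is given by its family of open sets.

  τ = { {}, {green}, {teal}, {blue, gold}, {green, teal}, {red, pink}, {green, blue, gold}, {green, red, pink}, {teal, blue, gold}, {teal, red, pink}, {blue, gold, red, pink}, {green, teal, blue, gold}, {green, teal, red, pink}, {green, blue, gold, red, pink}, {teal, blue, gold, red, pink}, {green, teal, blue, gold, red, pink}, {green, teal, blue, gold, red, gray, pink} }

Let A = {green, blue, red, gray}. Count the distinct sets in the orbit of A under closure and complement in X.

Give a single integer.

closure: X∖int(X∖A) = X∖{teal} = {green, blue, gold, red, gray, pink}
Let k=closure and c=complement:
  1. A     = {green, blue, red, gray}
  2. kA    = {green, blue, gold, red, gray, pink}
  3. cA    = {teal, gold, pink}
  4. ckA   = {teal}
  5. kcA   = {teal, blue, gold, red, gray, pink}
  6. kckA  = {teal, gray}
  7. ckcA  = {green}
  8. ckckA = {green, blue, gold, red, pink}
  9. kckcA = {green, gray}
  10. ckckcA = {teal, blue, gold, red, pink}
— saturated at 10

10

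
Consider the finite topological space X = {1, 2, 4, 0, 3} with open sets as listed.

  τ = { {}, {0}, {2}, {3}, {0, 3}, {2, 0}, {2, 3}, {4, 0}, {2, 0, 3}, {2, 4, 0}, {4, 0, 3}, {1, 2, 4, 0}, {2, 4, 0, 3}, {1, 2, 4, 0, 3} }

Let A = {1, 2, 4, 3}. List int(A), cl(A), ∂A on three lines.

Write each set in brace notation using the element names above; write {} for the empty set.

int(A) = {2, 3}
cl(A)  = {1, 2, 4, 3}
∂A     = {1, 4}

interior: largest open inside A is {2, 3} (from {}, {2}, {3}, {2, 3})
cl via duality: int({0}) = {0}, so X∖{0} = {1, 2, 4, 3}
cl∖int = {1, 4}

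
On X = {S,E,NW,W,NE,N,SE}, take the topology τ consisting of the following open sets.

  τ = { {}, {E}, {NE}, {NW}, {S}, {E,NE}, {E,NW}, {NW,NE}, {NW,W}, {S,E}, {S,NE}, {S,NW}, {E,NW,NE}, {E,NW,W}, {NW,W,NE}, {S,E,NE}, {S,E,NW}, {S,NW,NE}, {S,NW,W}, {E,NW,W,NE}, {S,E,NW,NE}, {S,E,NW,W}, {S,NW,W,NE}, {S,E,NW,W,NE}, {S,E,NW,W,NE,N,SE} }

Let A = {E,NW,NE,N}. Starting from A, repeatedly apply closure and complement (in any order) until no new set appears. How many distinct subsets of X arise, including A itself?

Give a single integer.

8

complement {S,W,SE}; its interior {S}; cl(A) = X∖{S} = {E,NW,W,NE,N,SE}
With k = closure, c = complement:
  1. A     = {E,NW,NE,N}
  2. kA    = {E,NW,W,NE,N,SE}
  3. cA    = {S,W,SE}
  4. ckA   = {S}
  5. kcA   = {S,W,N,SE}
  6. kckA  = {S,N,SE}
  7. ckcA  = {E,NW,NE}
  8. ckckA = {E,NW,W,NE}
k, c of each give nothing new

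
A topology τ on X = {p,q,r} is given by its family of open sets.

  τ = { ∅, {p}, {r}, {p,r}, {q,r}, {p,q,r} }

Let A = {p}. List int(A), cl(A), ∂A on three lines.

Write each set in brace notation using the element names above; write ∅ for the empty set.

interior: largest open inside A is {p} (from ∅, {p})
cl via duality: int({q,r}) = {q,r}, so X∖{q,r} = {p}
cl∖int = ∅

int(A) = {p}
cl(A)  = {p}
∂A     = ∅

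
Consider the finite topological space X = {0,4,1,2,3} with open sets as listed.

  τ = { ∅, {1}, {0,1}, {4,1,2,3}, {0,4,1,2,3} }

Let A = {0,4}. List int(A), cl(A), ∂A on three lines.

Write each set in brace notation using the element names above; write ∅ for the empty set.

U open, U⊆A: ∅. int(A) = ⋃ = ∅
X∖A={1,2,3}, int(X∖A)={1}, hence cl(A)={0,4,2,3}
∂A: remove int from cl → {0,4,2,3}

int(A) = ∅
cl(A)  = {0,4,2,3}
∂A     = {0,4,2,3}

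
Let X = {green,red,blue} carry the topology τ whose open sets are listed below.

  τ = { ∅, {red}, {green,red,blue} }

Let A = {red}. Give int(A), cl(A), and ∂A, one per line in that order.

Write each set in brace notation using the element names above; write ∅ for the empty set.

U open, U⊆A: ∅, {red}. int(A) = ⋃ = {red}
X∖A={green,blue}, int(X∖A)=∅, hence cl(A)={green,red,blue}
∂A: remove int from cl → {green,blue}

int(A) = {red}
cl(A)  = {green,red,blue}
∂A     = {green,blue}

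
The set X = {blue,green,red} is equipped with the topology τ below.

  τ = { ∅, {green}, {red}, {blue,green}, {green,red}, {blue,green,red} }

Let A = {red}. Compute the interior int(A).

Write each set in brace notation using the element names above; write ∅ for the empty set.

open subsets of A: ∅, {red}; so int(A) = {red}

{red}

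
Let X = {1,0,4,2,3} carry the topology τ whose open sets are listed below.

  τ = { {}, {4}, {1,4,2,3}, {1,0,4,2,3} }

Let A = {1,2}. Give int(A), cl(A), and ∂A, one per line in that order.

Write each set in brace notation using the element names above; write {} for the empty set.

interior: largest open inside A is {} (from {})
cl via duality: int({0,4,3}) = {4}, so X∖{4} = {1,0,2,3}
cl∖int = {1,0,2,3}

int(A) = {}
cl(A)  = {1,0,2,3}
∂A     = {1,0,2,3}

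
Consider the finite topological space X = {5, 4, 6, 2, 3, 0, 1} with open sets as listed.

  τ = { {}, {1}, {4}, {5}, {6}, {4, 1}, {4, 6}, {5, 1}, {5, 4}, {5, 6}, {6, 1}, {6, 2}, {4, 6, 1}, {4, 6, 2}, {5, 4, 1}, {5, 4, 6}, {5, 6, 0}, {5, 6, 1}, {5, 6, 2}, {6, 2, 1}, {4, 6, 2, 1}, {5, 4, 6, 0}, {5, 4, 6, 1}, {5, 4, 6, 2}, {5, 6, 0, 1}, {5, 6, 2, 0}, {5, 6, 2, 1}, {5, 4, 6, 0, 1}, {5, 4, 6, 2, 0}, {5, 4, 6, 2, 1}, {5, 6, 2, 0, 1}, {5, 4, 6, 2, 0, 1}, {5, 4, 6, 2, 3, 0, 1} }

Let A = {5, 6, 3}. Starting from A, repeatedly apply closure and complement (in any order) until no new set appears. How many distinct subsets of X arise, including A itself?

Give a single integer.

complement {4, 2, 0, 1}; its interior {4, 1}; cl(A) = X∖{4, 1} = {5, 6, 2, 3, 0}
With k = closure, c = complement:
  1. A     = {5, 6, 3}
  2. kA    = {5, 6, 2, 3, 0}
  3. cA    = {4, 2, 0, 1}
  4. ckA   = {4, 1}
  5. kcA   = {4, 2, 3, 0, 1}
  6. kckA  = {4, 3, 1}
  7. ckcA  = {5, 6}
  8. ckckA = {5, 6, 2, 0}
k, c of each give nothing new

8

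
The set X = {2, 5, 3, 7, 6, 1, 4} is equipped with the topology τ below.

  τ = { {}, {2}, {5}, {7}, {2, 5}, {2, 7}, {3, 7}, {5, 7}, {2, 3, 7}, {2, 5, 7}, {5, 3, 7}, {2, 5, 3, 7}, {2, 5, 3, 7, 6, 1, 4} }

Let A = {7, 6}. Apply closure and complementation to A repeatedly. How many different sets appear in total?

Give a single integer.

complement {2, 5, 3, 1, 4}; its interior {2, 5}; cl(A) = X∖{2, 5} = {3, 7, 6, 1, 4}
With k = closure, c = complement:
  1. A     = {7, 6}
  2. kA    = {3, 7, 6, 1, 4}
  3. cA    = {2, 5, 3, 1, 4}
  4. ckA   = {2, 5}
  5. kcA   = {2, 5, 3, 6, 1, 4}
  6. kckA  = {2, 5, 6, 1, 4}
  7. ckcA  = {7}
  8. ckckA = {3, 7}
k, c of each give nothing new

8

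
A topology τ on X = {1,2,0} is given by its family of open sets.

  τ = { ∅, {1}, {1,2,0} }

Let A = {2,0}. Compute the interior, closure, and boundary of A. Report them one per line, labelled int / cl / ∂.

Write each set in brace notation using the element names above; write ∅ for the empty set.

int(A) = ∅
cl(A)  = {2,0}
∂A     = {2,0}

open subsets of A: ∅; so int(A) = ∅
closure: X∖int(X∖A) = X∖{1} = {2,0}
∂A = {2,0} minus ∅ = {2,0}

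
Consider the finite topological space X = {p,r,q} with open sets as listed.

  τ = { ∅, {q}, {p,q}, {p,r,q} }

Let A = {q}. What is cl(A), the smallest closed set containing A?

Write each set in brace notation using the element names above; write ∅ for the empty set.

cl via duality: int({p,r}) = ∅, so X∖∅ = {p,r,q}

{p,r,q}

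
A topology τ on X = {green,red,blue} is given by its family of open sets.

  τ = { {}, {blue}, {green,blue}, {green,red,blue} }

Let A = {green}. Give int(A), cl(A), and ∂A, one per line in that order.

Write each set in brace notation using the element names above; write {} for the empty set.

int(A) = {}
cl(A)  = {green,red}
∂A     = {green,red}

interior: largest open inside A is {} (from {})
cl via duality: int({red,blue}) = {blue}, so X∖{blue} = {green,red}
cl∖int = {green,red}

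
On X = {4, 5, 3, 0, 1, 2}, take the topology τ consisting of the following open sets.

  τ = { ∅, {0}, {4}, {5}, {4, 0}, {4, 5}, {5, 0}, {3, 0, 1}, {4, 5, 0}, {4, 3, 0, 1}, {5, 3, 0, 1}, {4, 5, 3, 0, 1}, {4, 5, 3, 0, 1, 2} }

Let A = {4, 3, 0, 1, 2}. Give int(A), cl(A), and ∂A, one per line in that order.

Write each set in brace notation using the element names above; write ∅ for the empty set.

int(A) = {4, 3, 0, 1}
cl(A)  = {4, 3, 0, 1, 2}
∂A     = {2}

open subsets of A: ∅, {4}, {0}, {4, 0}, {3, 0, 1}, {4, 3, 0, 1}; so int(A) = {4, 3, 0, 1}
closure: X∖int(X∖A) = X∖{5} = {4, 3, 0, 1, 2}
∂A = {4, 3, 0, 1, 2} minus {4, 3, 0, 1} = {2}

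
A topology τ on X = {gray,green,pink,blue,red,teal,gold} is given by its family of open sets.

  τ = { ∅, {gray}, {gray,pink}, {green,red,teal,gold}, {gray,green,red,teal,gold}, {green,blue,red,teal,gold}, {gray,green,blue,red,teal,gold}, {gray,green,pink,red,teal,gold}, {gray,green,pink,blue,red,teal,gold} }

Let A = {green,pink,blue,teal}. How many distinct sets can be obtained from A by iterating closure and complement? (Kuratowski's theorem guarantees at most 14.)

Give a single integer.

8

cl via duality: int({gray,red,gold}) = {gray}, so X∖{gray} = {green,pink,blue,red,teal,gold}
Write k for closure, c for complement:
  1. A     = {green,pink,blue,teal}
  2. kA    = {green,pink,blue,red,teal,gold}
  3. cA    = {gray,red,gold}
  4. ckA   = {gray}
  5. kcA   = {gray,green,pink,blue,red,teal,gold}
  6. kckA  = {gray,pink}
  7. ckcA  = ∅
  8. ckckA = {green,blue,red,teal,gold}
applying k or c yields no new set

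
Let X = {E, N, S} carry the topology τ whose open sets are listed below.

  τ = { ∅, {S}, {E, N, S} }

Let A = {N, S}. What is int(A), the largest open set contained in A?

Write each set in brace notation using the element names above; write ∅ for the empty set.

{S}

opens ⊆ A: ∅, {S}; union → int = {S}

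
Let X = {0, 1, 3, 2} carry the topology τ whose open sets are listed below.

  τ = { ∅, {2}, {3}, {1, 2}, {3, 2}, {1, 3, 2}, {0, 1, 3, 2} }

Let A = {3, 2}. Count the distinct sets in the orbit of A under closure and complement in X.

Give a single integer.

4

complement {0, 1}; its interior ∅; cl(A) = X∖∅ = {0, 1, 3, 2}
With k = closure, c = complement:
  1. A     = {3, 2}
  2. kA    = {0, 1, 3, 2}
  3. cA    = {0, 1}
  4. ckA   = ∅
k, c of each give nothing new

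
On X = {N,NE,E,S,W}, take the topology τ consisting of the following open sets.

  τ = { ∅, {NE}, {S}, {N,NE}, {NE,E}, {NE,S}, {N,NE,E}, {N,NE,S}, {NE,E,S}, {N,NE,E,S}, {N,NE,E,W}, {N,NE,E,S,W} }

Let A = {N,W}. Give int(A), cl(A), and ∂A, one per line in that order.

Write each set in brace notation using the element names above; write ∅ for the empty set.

int(A) = ∅
cl(A)  = {N,W}
∂A     = {N,W}

opens ⊆ A: ∅; union → int = ∅
complement {NE,E,S}; its interior {NE,E,S}; cl(A) = X∖{NE,E,S} = {N,W}
boundary = {N,W} ∖ ∅ = {N,W}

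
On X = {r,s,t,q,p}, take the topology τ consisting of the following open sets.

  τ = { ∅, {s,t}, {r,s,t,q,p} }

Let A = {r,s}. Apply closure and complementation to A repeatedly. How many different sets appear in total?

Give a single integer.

4

complement {t,q,p}; its interior ∅; cl(A) = X∖∅ = {r,s,t,q,p}
With k = closure, c = complement:
  1. A     = {r,s}
  2. kA    = {r,s,t,q,p}
  3. cA    = {t,q,p}
  4. ckA   = ∅
k, c of each give nothing new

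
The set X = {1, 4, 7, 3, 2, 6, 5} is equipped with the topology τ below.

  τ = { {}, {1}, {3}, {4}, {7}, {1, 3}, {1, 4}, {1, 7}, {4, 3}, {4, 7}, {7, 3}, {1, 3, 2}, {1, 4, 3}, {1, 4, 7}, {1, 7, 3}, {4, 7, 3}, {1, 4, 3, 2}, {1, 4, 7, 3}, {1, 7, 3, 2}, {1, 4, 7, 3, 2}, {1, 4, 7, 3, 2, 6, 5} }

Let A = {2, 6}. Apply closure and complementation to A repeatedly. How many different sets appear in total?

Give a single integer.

6

complement {1, 4, 7, 3, 5}; its interior {1, 4, 7, 3}; cl(A) = X∖{1, 4, 7, 3} = {2, 6, 5}
With k = closure, c = complement:
  1. A     = {2, 6}
  2. kA    = {2, 6, 5}
  3. cA    = {1, 4, 7, 3, 5}
  4. ckA   = {1, 4, 7, 3}
  5. kcA   = {1, 4, 7, 3, 2, 6, 5}
  6. ckcA  = {}
k, c of each give nothing new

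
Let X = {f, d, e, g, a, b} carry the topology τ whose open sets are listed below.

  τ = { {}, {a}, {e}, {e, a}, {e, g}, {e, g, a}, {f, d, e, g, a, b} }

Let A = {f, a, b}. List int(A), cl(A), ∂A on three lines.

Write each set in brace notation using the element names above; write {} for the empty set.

int(A) = {a}
cl(A)  = {f, d, a, b}
∂A     = {f, d, b}

U open, U⊆A: {}, {a}. int(A) = ⋃ = {a}
X∖A={d, e, g}, int(X∖A)={e, g}, hence cl(A)={f, d, a, b}
∂A: remove int from cl → {f, d, b}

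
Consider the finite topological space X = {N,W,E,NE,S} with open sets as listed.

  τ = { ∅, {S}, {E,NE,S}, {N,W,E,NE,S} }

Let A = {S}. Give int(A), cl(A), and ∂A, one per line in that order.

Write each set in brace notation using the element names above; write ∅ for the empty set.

interior: largest open inside A is {S} (from ∅, {S})
cl via duality: int({N,W,E,NE}) = ∅, so X∖∅ = {N,W,E,NE,S}
cl∖int = {N,W,E,NE}

int(A) = {S}
cl(A)  = {N,W,E,NE,S}
∂A     = {N,W,E,NE}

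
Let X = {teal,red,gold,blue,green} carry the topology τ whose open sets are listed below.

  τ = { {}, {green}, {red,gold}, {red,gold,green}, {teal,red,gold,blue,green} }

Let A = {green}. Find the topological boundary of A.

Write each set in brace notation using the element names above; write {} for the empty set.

interior: largest open inside A is {green} (from {}, {green})
cl via duality: int({teal,red,gold,blue}) = {red,gold}, so X∖{red,gold} = {teal,blue,green}
cl∖int = {teal,blue}

{teal,blue}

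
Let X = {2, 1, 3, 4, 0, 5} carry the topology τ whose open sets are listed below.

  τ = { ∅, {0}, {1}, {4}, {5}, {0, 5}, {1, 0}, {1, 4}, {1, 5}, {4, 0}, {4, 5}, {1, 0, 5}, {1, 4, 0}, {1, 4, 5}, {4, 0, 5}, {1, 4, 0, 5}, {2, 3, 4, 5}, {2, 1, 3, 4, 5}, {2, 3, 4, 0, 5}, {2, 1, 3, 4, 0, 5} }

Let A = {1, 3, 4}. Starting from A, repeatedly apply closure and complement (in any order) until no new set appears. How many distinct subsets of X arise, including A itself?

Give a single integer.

6

X∖A={2, 0, 5}, int(X∖A)={0, 5}, hence cl(A)={2, 1, 3, 4}
Orbit (k=closure, c=complement):
  1. A     = {1, 3, 4}
  2. kA    = {2, 1, 3, 4}
  3. cA    = {2, 0, 5}
  4. ckA   = {0, 5}
  5. kcA   = {2, 3, 0, 5}
  6. ckcA  = {1, 4}
(closed under both — stop)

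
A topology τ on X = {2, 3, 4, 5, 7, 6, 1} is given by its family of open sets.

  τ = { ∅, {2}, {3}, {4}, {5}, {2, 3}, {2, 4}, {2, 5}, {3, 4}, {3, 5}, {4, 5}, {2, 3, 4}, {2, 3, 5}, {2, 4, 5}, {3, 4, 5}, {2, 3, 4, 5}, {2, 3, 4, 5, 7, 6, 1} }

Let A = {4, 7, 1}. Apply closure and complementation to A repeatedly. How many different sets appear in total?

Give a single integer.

closure: X∖int(X∖A) = X∖{2, 3, 5} = {4, 7, 6, 1}
Let k=closure and c=complement:
  1. A     = {4, 7, 1}
  2. kA    = {4, 7, 6, 1}
  3. cA    = {2, 3, 5, 6}
  4. ckA   = {2, 3, 5}
  5. kcA   = {2, 3, 5, 7, 6, 1}
  6. ckcA  = {4}
— saturated at 6

6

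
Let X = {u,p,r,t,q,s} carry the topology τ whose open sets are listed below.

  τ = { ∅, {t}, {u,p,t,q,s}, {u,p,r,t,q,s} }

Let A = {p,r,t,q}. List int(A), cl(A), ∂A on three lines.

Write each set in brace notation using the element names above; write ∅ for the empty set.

U open, U⊆A: ∅, {t}. int(A) = ⋃ = {t}
X∖A={u,s}, int(X∖A)=∅, hence cl(A)={u,p,r,t,q,s}
∂A: remove int from cl → {u,p,r,q,s}

int(A) = {t}
cl(A)  = {u,p,r,t,q,s}
∂A     = {u,p,r,q,s}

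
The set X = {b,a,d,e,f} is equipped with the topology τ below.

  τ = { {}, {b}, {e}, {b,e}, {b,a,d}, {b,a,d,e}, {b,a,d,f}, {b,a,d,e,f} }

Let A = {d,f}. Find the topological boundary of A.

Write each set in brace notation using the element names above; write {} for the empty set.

{a,d,f}

opens ⊆ A: {}; union → int = {}
complement {b,a,e}; its interior {b,e}; cl(A) = X∖{b,e} = {a,d,f}
boundary = {a,d,f} ∖ {} = {a,d,f}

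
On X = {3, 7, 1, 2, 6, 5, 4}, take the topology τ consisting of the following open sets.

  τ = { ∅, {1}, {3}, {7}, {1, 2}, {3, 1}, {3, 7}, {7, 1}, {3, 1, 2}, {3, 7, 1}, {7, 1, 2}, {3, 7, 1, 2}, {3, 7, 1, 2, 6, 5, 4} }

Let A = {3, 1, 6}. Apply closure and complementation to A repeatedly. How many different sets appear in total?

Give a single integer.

closure: X∖int(X∖A) = X∖{7} = {3, 1, 2, 6, 5, 4}
Let k=closure and c=complement:
  1. A     = {3, 1, 6}
  2. kA    = {3, 1, 2, 6, 5, 4}
  3. cA    = {7, 2, 5, 4}
  4. ckA   = {7}
  5. kcA   = {7, 2, 6, 5, 4}
  6. kckA  = {7, 6, 5, 4}
  7. ckcA  = {3, 1}
  8. ckckA = {3, 1, 2}
— saturated at 8

8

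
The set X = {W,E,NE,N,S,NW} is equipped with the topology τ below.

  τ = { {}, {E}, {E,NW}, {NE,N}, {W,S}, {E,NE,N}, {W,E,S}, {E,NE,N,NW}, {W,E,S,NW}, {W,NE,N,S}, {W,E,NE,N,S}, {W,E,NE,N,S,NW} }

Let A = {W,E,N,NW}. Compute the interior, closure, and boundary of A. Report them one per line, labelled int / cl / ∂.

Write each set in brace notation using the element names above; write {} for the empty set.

int(A) = {E,NW}
cl(A)  = {W,E,NE,N,S,NW}
∂A     = {W,NE,N,S}

U open, U⊆A: {}, {E}, {E,NW}. int(A) = ⋃ = {E,NW}
X∖A={NE,S}, int(X∖A)={}, hence cl(A)={W,E,NE,N,S,NW}
∂A: remove int from cl → {W,NE,N,S}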